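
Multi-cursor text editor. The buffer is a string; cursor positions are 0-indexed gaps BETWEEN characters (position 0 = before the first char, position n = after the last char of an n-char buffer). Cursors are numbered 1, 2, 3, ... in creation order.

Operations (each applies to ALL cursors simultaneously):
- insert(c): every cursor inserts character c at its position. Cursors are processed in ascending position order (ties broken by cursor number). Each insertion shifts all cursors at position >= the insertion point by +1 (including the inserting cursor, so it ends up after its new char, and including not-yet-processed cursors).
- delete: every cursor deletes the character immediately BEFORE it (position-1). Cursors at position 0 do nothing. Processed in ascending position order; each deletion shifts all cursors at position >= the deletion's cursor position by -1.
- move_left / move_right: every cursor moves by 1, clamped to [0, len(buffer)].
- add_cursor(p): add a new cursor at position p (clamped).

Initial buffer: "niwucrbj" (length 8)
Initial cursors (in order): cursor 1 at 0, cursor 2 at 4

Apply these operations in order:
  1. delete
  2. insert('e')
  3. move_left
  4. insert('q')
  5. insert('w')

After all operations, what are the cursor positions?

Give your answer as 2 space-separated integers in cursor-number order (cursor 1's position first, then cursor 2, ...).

After op 1 (delete): buffer="niwcrbj" (len 7), cursors c1@0 c2@3, authorship .......
After op 2 (insert('e')): buffer="eniwecrbj" (len 9), cursors c1@1 c2@5, authorship 1...2....
After op 3 (move_left): buffer="eniwecrbj" (len 9), cursors c1@0 c2@4, authorship 1...2....
After op 4 (insert('q')): buffer="qeniwqecrbj" (len 11), cursors c1@1 c2@6, authorship 11...22....
After op 5 (insert('w')): buffer="qweniwqwecrbj" (len 13), cursors c1@2 c2@8, authorship 111...222....

Answer: 2 8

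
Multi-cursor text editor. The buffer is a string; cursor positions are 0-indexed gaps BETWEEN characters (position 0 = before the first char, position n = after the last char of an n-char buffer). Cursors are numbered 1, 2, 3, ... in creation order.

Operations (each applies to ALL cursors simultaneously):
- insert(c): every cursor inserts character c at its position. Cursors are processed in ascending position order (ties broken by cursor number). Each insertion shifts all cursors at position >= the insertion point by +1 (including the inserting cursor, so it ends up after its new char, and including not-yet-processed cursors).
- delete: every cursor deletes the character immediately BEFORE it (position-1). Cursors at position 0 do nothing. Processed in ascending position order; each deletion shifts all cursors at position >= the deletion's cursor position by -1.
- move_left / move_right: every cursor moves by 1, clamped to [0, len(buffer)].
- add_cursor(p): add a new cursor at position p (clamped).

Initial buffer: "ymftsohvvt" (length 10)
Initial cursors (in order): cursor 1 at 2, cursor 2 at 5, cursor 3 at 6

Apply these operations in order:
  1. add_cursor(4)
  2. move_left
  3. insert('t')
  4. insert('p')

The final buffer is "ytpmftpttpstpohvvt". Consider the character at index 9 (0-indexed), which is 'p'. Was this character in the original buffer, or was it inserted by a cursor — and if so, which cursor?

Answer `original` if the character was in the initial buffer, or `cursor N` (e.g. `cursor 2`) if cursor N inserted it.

After op 1 (add_cursor(4)): buffer="ymftsohvvt" (len 10), cursors c1@2 c4@4 c2@5 c3@6, authorship ..........
After op 2 (move_left): buffer="ymftsohvvt" (len 10), cursors c1@1 c4@3 c2@4 c3@5, authorship ..........
After op 3 (insert('t')): buffer="ytmftttstohvvt" (len 14), cursors c1@2 c4@5 c2@7 c3@9, authorship .1..4.2.3.....
After op 4 (insert('p')): buffer="ytpmftpttpstpohvvt" (len 18), cursors c1@3 c4@7 c2@10 c3@13, authorship .11..44.22.33.....
Authorship (.=original, N=cursor N): . 1 1 . . 4 4 . 2 2 . 3 3 . . . . .
Index 9: author = 2

Answer: cursor 2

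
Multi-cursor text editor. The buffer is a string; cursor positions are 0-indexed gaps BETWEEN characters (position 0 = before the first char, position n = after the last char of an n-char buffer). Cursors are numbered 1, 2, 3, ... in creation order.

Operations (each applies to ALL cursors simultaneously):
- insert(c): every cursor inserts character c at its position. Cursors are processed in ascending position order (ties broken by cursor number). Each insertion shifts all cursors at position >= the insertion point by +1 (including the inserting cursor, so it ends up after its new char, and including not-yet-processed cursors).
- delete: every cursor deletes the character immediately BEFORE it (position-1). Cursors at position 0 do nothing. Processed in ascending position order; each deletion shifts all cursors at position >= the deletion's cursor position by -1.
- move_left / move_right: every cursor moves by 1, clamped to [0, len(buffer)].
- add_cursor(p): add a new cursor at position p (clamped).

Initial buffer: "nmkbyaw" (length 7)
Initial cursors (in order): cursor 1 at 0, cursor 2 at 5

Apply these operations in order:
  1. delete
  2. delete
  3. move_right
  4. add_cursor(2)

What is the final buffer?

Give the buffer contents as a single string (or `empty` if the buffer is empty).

Answer: nmkaw

Derivation:
After op 1 (delete): buffer="nmkbaw" (len 6), cursors c1@0 c2@4, authorship ......
After op 2 (delete): buffer="nmkaw" (len 5), cursors c1@0 c2@3, authorship .....
After op 3 (move_right): buffer="nmkaw" (len 5), cursors c1@1 c2@4, authorship .....
After op 4 (add_cursor(2)): buffer="nmkaw" (len 5), cursors c1@1 c3@2 c2@4, authorship .....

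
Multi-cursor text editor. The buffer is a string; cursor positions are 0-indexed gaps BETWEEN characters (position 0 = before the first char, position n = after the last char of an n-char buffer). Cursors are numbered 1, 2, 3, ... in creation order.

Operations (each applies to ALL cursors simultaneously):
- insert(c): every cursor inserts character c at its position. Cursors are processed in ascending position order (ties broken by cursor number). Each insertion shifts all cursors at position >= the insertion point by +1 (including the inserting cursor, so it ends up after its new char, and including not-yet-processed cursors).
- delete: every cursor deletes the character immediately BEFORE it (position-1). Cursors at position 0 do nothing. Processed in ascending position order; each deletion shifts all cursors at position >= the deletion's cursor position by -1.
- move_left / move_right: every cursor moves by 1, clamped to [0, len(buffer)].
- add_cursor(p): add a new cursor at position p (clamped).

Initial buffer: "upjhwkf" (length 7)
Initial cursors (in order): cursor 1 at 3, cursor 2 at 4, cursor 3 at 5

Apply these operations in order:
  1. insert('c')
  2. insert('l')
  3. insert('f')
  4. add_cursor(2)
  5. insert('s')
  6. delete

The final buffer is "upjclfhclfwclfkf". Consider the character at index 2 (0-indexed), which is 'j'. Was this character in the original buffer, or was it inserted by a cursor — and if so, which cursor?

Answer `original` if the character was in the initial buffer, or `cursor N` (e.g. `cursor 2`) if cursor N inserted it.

After op 1 (insert('c')): buffer="upjchcwckf" (len 10), cursors c1@4 c2@6 c3@8, authorship ...1.2.3..
After op 2 (insert('l')): buffer="upjclhclwclkf" (len 13), cursors c1@5 c2@8 c3@11, authorship ...11.22.33..
After op 3 (insert('f')): buffer="upjclfhclfwclfkf" (len 16), cursors c1@6 c2@10 c3@14, authorship ...111.222.333..
After op 4 (add_cursor(2)): buffer="upjclfhclfwclfkf" (len 16), cursors c4@2 c1@6 c2@10 c3@14, authorship ...111.222.333..
After op 5 (insert('s')): buffer="upsjclfshclfswclfskf" (len 20), cursors c4@3 c1@8 c2@13 c3@18, authorship ..4.1111.2222.3333..
After op 6 (delete): buffer="upjclfhclfwclfkf" (len 16), cursors c4@2 c1@6 c2@10 c3@14, authorship ...111.222.333..
Authorship (.=original, N=cursor N): . . . 1 1 1 . 2 2 2 . 3 3 3 . .
Index 2: author = original

Answer: original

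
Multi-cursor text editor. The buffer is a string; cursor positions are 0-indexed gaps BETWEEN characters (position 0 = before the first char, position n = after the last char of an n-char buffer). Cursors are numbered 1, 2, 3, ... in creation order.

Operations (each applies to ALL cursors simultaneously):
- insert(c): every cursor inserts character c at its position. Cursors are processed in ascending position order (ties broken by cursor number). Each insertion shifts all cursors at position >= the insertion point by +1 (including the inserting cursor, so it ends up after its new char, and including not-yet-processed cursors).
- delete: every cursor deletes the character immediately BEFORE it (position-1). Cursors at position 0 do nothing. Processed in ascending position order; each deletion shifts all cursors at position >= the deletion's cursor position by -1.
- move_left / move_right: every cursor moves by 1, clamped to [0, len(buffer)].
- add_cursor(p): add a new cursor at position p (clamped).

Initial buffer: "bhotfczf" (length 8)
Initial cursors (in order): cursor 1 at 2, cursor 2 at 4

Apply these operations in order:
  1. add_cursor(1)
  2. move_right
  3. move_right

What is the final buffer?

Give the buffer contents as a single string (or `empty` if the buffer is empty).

After op 1 (add_cursor(1)): buffer="bhotfczf" (len 8), cursors c3@1 c1@2 c2@4, authorship ........
After op 2 (move_right): buffer="bhotfczf" (len 8), cursors c3@2 c1@3 c2@5, authorship ........
After op 3 (move_right): buffer="bhotfczf" (len 8), cursors c3@3 c1@4 c2@6, authorship ........

Answer: bhotfczf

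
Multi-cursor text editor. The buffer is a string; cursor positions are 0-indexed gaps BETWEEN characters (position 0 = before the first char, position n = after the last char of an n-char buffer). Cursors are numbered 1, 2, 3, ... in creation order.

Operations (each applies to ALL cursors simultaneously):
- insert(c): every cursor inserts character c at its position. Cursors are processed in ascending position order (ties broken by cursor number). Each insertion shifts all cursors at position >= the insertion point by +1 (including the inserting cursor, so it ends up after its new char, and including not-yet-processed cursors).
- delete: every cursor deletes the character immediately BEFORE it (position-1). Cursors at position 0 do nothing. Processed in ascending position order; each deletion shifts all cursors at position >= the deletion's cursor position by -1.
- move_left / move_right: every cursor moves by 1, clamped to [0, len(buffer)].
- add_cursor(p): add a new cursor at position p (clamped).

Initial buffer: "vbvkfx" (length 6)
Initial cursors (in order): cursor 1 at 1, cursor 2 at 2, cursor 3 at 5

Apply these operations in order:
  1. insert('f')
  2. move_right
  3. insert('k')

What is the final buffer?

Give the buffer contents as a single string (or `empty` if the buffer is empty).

After op 1 (insert('f')): buffer="vfbfvkffx" (len 9), cursors c1@2 c2@4 c3@8, authorship .1.2...3.
After op 2 (move_right): buffer="vfbfvkffx" (len 9), cursors c1@3 c2@5 c3@9, authorship .1.2...3.
After op 3 (insert('k')): buffer="vfbkfvkkffxk" (len 12), cursors c1@4 c2@7 c3@12, authorship .1.12.2..3.3

Answer: vfbkfvkkffxk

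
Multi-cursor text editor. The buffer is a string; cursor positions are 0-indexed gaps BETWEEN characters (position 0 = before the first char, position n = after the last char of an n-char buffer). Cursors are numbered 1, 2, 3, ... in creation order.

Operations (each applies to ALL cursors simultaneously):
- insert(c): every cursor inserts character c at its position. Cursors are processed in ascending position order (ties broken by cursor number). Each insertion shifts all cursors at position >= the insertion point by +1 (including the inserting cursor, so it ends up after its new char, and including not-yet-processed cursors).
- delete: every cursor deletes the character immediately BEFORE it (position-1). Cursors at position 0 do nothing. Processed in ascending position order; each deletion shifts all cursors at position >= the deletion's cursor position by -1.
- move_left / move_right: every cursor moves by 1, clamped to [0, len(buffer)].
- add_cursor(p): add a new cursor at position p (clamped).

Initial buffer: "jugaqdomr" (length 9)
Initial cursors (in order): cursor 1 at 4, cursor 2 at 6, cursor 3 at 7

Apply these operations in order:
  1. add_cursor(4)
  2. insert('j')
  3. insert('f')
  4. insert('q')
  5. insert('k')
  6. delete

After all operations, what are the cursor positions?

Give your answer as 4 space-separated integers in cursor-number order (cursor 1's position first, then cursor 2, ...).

Answer: 10 15 19 10

Derivation:
After op 1 (add_cursor(4)): buffer="jugaqdomr" (len 9), cursors c1@4 c4@4 c2@6 c3@7, authorship .........
After op 2 (insert('j')): buffer="jugajjqdjojmr" (len 13), cursors c1@6 c4@6 c2@9 c3@11, authorship ....14..2.3..
After op 3 (insert('f')): buffer="jugajjffqdjfojfmr" (len 17), cursors c1@8 c4@8 c2@12 c3@15, authorship ....1414..22.33..
After op 4 (insert('q')): buffer="jugajjffqqqdjfqojfqmr" (len 21), cursors c1@10 c4@10 c2@15 c3@19, authorship ....141414..222.333..
After op 5 (insert('k')): buffer="jugajjffqqkkqdjfqkojfqkmr" (len 25), cursors c1@12 c4@12 c2@18 c3@23, authorship ....14141414..2222.3333..
After op 6 (delete): buffer="jugajjffqqqdjfqojfqmr" (len 21), cursors c1@10 c4@10 c2@15 c3@19, authorship ....141414..222.333..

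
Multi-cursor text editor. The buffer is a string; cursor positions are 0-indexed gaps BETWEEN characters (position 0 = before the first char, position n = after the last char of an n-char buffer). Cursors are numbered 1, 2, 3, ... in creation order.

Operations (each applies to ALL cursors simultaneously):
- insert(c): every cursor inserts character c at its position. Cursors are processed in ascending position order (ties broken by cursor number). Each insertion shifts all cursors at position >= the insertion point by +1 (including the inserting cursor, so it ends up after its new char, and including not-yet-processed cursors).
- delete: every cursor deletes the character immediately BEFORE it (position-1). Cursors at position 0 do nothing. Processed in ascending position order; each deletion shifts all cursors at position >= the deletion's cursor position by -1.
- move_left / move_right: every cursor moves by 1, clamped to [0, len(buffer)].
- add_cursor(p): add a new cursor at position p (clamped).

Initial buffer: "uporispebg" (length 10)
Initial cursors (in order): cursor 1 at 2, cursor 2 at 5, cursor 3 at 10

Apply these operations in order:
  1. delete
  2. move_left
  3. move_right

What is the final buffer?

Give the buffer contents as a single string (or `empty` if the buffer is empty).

Answer: uorspeb

Derivation:
After op 1 (delete): buffer="uorspeb" (len 7), cursors c1@1 c2@3 c3@7, authorship .......
After op 2 (move_left): buffer="uorspeb" (len 7), cursors c1@0 c2@2 c3@6, authorship .......
After op 3 (move_right): buffer="uorspeb" (len 7), cursors c1@1 c2@3 c3@7, authorship .......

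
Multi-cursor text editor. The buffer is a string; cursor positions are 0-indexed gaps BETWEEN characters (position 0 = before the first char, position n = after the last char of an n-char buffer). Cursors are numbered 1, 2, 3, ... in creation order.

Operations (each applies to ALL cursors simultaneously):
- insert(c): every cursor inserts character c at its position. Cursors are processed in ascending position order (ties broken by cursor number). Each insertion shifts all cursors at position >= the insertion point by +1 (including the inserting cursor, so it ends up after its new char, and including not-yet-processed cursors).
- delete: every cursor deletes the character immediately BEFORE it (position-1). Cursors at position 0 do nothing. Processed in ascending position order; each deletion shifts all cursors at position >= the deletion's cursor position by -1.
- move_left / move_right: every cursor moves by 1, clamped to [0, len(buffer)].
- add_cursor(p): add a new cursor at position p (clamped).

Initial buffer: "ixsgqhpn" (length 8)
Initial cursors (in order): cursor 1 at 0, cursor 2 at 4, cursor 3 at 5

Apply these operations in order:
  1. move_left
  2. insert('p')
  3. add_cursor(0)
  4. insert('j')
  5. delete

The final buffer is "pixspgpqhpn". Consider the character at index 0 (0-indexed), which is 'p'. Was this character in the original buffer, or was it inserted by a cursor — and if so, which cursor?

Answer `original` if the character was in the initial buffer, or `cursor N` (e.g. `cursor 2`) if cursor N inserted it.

After op 1 (move_left): buffer="ixsgqhpn" (len 8), cursors c1@0 c2@3 c3@4, authorship ........
After op 2 (insert('p')): buffer="pixspgpqhpn" (len 11), cursors c1@1 c2@5 c3@7, authorship 1...2.3....
After op 3 (add_cursor(0)): buffer="pixspgpqhpn" (len 11), cursors c4@0 c1@1 c2@5 c3@7, authorship 1...2.3....
After op 4 (insert('j')): buffer="jpjixspjgpjqhpn" (len 15), cursors c4@1 c1@3 c2@8 c3@11, authorship 411...22.33....
After op 5 (delete): buffer="pixspgpqhpn" (len 11), cursors c4@0 c1@1 c2@5 c3@7, authorship 1...2.3....
Authorship (.=original, N=cursor N): 1 . . . 2 . 3 . . . .
Index 0: author = 1

Answer: cursor 1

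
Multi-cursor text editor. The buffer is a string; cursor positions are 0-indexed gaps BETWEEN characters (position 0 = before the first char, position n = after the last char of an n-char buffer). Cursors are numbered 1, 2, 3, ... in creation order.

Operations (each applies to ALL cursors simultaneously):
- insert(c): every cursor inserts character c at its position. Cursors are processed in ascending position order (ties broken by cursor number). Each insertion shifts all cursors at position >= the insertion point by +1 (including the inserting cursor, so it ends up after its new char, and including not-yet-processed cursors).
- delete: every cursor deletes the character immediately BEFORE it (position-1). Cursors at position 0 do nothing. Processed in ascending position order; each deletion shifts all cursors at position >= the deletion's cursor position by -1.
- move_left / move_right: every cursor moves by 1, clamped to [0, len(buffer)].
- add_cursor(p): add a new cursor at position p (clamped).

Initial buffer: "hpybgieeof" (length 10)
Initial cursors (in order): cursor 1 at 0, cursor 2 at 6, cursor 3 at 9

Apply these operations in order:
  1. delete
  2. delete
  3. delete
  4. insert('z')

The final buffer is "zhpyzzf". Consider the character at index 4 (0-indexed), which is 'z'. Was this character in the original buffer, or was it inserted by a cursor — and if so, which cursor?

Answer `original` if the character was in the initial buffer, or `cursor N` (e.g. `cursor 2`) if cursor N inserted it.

Answer: cursor 2

Derivation:
After op 1 (delete): buffer="hpybgeef" (len 8), cursors c1@0 c2@5 c3@7, authorship ........
After op 2 (delete): buffer="hpybef" (len 6), cursors c1@0 c2@4 c3@5, authorship ......
After op 3 (delete): buffer="hpyf" (len 4), cursors c1@0 c2@3 c3@3, authorship ....
After op 4 (insert('z')): buffer="zhpyzzf" (len 7), cursors c1@1 c2@6 c3@6, authorship 1...23.
Authorship (.=original, N=cursor N): 1 . . . 2 3 .
Index 4: author = 2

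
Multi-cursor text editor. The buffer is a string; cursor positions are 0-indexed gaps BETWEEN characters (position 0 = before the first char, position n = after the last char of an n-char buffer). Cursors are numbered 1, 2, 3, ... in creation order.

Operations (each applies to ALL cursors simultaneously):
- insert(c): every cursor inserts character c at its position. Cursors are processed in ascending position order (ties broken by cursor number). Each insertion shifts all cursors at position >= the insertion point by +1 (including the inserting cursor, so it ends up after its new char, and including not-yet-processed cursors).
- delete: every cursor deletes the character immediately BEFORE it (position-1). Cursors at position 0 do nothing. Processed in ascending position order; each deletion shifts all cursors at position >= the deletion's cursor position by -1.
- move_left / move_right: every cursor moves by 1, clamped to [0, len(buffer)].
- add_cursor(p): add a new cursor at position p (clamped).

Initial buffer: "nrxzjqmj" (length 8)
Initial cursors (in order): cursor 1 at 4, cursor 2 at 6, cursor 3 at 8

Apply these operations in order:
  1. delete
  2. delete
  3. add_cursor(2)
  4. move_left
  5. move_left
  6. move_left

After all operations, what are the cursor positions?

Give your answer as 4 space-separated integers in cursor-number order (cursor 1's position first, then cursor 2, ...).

After op 1 (delete): buffer="nrxjm" (len 5), cursors c1@3 c2@4 c3@5, authorship .....
After op 2 (delete): buffer="nr" (len 2), cursors c1@2 c2@2 c3@2, authorship ..
After op 3 (add_cursor(2)): buffer="nr" (len 2), cursors c1@2 c2@2 c3@2 c4@2, authorship ..
After op 4 (move_left): buffer="nr" (len 2), cursors c1@1 c2@1 c3@1 c4@1, authorship ..
After op 5 (move_left): buffer="nr" (len 2), cursors c1@0 c2@0 c3@0 c4@0, authorship ..
After op 6 (move_left): buffer="nr" (len 2), cursors c1@0 c2@0 c3@0 c4@0, authorship ..

Answer: 0 0 0 0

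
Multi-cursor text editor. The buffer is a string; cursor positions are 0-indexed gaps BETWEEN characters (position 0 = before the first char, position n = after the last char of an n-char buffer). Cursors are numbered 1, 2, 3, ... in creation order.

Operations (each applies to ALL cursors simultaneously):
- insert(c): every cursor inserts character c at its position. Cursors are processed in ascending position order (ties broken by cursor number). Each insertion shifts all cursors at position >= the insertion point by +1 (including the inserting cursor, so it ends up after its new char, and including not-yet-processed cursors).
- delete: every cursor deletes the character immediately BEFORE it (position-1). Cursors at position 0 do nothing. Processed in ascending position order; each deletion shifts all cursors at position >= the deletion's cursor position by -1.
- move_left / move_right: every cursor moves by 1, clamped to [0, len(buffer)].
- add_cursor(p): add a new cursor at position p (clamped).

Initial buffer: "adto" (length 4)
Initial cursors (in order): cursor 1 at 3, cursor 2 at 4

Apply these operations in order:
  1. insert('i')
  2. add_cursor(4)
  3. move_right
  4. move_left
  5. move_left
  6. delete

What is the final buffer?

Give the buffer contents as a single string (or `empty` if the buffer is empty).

After op 1 (insert('i')): buffer="adtioi" (len 6), cursors c1@4 c2@6, authorship ...1.2
After op 2 (add_cursor(4)): buffer="adtioi" (len 6), cursors c1@4 c3@4 c2@6, authorship ...1.2
After op 3 (move_right): buffer="adtioi" (len 6), cursors c1@5 c3@5 c2@6, authorship ...1.2
After op 4 (move_left): buffer="adtioi" (len 6), cursors c1@4 c3@4 c2@5, authorship ...1.2
After op 5 (move_left): buffer="adtioi" (len 6), cursors c1@3 c3@3 c2@4, authorship ...1.2
After op 6 (delete): buffer="aoi" (len 3), cursors c1@1 c2@1 c3@1, authorship ..2

Answer: aoi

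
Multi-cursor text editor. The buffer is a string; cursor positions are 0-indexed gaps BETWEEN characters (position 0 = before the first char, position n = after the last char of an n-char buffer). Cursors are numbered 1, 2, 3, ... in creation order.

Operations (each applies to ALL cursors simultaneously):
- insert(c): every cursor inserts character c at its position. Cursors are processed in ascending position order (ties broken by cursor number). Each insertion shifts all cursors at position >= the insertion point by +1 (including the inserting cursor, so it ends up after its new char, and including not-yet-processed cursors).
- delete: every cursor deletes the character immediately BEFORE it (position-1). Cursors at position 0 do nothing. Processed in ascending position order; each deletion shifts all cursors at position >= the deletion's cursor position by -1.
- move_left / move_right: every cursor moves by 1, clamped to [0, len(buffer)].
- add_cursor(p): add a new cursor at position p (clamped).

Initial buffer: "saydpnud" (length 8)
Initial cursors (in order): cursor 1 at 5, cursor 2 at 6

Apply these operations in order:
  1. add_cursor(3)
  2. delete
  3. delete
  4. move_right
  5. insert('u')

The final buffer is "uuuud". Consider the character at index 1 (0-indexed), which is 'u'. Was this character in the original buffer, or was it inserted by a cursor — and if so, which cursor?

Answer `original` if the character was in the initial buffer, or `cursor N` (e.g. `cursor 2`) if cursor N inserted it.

After op 1 (add_cursor(3)): buffer="saydpnud" (len 8), cursors c3@3 c1@5 c2@6, authorship ........
After op 2 (delete): buffer="sadud" (len 5), cursors c3@2 c1@3 c2@3, authorship .....
After op 3 (delete): buffer="ud" (len 2), cursors c1@0 c2@0 c3@0, authorship ..
After op 4 (move_right): buffer="ud" (len 2), cursors c1@1 c2@1 c3@1, authorship ..
After op 5 (insert('u')): buffer="uuuud" (len 5), cursors c1@4 c2@4 c3@4, authorship .123.
Authorship (.=original, N=cursor N): . 1 2 3 .
Index 1: author = 1

Answer: cursor 1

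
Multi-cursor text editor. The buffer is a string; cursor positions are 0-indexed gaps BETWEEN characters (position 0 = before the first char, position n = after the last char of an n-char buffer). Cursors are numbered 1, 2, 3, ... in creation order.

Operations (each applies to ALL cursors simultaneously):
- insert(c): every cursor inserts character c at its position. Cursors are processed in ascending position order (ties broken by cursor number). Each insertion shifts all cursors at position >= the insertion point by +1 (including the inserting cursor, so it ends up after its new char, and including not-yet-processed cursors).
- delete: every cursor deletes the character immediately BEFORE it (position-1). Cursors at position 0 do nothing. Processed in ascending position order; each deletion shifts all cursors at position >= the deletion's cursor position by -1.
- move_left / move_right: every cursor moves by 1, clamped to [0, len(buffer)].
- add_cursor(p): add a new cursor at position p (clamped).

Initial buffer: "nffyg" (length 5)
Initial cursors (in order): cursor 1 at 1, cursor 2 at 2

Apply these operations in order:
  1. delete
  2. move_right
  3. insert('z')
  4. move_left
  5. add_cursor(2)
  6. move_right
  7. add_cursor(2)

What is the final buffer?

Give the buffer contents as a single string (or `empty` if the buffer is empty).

Answer: fzzyg

Derivation:
After op 1 (delete): buffer="fyg" (len 3), cursors c1@0 c2@0, authorship ...
After op 2 (move_right): buffer="fyg" (len 3), cursors c1@1 c2@1, authorship ...
After op 3 (insert('z')): buffer="fzzyg" (len 5), cursors c1@3 c2@3, authorship .12..
After op 4 (move_left): buffer="fzzyg" (len 5), cursors c1@2 c2@2, authorship .12..
After op 5 (add_cursor(2)): buffer="fzzyg" (len 5), cursors c1@2 c2@2 c3@2, authorship .12..
After op 6 (move_right): buffer="fzzyg" (len 5), cursors c1@3 c2@3 c3@3, authorship .12..
After op 7 (add_cursor(2)): buffer="fzzyg" (len 5), cursors c4@2 c1@3 c2@3 c3@3, authorship .12..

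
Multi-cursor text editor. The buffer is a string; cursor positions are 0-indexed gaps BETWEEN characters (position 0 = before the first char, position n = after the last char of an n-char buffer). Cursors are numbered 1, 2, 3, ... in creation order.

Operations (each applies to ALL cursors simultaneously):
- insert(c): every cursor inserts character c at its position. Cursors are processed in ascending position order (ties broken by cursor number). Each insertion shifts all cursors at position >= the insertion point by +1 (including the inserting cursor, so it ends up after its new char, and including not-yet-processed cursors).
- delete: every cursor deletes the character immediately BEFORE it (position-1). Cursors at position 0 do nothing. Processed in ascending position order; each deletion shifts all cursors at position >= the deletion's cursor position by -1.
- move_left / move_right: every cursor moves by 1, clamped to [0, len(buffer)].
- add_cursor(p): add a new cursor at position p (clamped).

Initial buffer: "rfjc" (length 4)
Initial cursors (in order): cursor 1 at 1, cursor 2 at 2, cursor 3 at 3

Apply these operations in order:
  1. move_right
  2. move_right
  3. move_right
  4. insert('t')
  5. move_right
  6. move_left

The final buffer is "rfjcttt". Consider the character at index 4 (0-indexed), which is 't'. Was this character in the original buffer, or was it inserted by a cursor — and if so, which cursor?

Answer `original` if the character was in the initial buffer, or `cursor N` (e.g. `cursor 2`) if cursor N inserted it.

Answer: cursor 1

Derivation:
After op 1 (move_right): buffer="rfjc" (len 4), cursors c1@2 c2@3 c3@4, authorship ....
After op 2 (move_right): buffer="rfjc" (len 4), cursors c1@3 c2@4 c3@4, authorship ....
After op 3 (move_right): buffer="rfjc" (len 4), cursors c1@4 c2@4 c3@4, authorship ....
After op 4 (insert('t')): buffer="rfjcttt" (len 7), cursors c1@7 c2@7 c3@7, authorship ....123
After op 5 (move_right): buffer="rfjcttt" (len 7), cursors c1@7 c2@7 c3@7, authorship ....123
After op 6 (move_left): buffer="rfjcttt" (len 7), cursors c1@6 c2@6 c3@6, authorship ....123
Authorship (.=original, N=cursor N): . . . . 1 2 3
Index 4: author = 1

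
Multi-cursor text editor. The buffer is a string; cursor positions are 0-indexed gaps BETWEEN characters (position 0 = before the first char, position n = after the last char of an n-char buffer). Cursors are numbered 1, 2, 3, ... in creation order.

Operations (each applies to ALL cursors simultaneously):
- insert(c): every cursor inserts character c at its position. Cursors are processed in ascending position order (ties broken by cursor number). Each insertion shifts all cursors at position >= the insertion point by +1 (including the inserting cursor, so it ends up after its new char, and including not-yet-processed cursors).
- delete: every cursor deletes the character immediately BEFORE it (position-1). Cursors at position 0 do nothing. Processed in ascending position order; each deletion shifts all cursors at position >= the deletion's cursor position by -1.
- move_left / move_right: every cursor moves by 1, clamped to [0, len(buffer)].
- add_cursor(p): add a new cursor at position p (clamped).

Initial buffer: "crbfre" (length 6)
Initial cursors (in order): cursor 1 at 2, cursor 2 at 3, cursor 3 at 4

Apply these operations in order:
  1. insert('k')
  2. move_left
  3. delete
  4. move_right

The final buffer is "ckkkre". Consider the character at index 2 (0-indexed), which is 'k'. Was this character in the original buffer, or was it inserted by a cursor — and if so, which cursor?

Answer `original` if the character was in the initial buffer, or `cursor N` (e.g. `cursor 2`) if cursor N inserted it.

Answer: cursor 2

Derivation:
After op 1 (insert('k')): buffer="crkbkfkre" (len 9), cursors c1@3 c2@5 c3@7, authorship ..1.2.3..
After op 2 (move_left): buffer="crkbkfkre" (len 9), cursors c1@2 c2@4 c3@6, authorship ..1.2.3..
After op 3 (delete): buffer="ckkkre" (len 6), cursors c1@1 c2@2 c3@3, authorship .123..
After op 4 (move_right): buffer="ckkkre" (len 6), cursors c1@2 c2@3 c3@4, authorship .123..
Authorship (.=original, N=cursor N): . 1 2 3 . .
Index 2: author = 2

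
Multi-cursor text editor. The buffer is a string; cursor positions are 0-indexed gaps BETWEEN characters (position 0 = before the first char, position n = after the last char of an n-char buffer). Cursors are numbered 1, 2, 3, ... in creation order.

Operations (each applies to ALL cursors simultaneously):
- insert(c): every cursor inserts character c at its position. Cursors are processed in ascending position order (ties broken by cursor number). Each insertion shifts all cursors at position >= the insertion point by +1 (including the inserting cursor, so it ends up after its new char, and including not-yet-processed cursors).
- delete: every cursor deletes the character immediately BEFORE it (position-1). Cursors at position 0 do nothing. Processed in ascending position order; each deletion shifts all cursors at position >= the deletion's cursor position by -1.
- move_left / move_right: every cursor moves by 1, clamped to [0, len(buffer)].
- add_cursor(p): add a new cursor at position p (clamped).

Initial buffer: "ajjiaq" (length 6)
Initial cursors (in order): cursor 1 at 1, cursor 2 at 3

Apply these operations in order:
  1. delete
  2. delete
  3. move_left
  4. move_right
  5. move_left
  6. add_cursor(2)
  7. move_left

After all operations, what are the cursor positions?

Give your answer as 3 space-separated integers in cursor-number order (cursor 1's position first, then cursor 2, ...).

After op 1 (delete): buffer="jiaq" (len 4), cursors c1@0 c2@1, authorship ....
After op 2 (delete): buffer="iaq" (len 3), cursors c1@0 c2@0, authorship ...
After op 3 (move_left): buffer="iaq" (len 3), cursors c1@0 c2@0, authorship ...
After op 4 (move_right): buffer="iaq" (len 3), cursors c1@1 c2@1, authorship ...
After op 5 (move_left): buffer="iaq" (len 3), cursors c1@0 c2@0, authorship ...
After op 6 (add_cursor(2)): buffer="iaq" (len 3), cursors c1@0 c2@0 c3@2, authorship ...
After op 7 (move_left): buffer="iaq" (len 3), cursors c1@0 c2@0 c3@1, authorship ...

Answer: 0 0 1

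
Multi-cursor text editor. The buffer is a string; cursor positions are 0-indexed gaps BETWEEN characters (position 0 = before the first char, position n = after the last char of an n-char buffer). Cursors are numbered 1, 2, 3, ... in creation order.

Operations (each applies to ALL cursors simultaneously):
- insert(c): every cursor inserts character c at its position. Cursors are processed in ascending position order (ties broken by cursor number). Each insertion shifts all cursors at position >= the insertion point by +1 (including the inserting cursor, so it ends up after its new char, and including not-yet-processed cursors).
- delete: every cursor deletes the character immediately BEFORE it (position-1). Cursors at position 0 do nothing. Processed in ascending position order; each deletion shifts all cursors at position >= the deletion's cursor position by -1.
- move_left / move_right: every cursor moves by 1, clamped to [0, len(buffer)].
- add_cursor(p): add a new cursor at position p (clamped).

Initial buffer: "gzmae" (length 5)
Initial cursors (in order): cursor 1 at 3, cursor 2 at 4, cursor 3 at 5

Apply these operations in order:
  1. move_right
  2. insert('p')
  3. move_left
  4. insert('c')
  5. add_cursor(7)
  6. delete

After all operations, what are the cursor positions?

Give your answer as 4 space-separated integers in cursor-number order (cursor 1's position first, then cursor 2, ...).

After op 1 (move_right): buffer="gzmae" (len 5), cursors c1@4 c2@5 c3@5, authorship .....
After op 2 (insert('p')): buffer="gzmapepp" (len 8), cursors c1@5 c2@8 c3@8, authorship ....1.23
After op 3 (move_left): buffer="gzmapepp" (len 8), cursors c1@4 c2@7 c3@7, authorship ....1.23
After op 4 (insert('c')): buffer="gzmacpepccp" (len 11), cursors c1@5 c2@10 c3@10, authorship ....11.2233
After op 5 (add_cursor(7)): buffer="gzmacpepccp" (len 11), cursors c1@5 c4@7 c2@10 c3@10, authorship ....11.2233
After op 6 (delete): buffer="gzmappp" (len 7), cursors c1@4 c4@5 c2@6 c3@6, authorship ....123

Answer: 4 6 6 5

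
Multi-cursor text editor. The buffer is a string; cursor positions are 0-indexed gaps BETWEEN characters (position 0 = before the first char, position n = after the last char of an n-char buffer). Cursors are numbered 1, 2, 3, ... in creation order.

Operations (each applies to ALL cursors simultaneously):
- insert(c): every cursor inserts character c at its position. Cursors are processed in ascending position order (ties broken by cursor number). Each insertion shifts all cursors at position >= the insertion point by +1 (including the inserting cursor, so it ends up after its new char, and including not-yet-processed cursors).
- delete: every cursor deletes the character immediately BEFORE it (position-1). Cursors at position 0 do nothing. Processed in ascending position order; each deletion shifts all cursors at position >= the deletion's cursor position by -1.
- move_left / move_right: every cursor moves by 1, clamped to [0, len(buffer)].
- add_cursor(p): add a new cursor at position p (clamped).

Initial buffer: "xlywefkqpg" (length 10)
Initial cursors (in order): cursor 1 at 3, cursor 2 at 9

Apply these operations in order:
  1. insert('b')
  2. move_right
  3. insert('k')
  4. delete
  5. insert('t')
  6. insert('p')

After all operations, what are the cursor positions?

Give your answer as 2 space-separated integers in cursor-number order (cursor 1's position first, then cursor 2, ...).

After op 1 (insert('b')): buffer="xlybwefkqpbg" (len 12), cursors c1@4 c2@11, authorship ...1......2.
After op 2 (move_right): buffer="xlybwefkqpbg" (len 12), cursors c1@5 c2@12, authorship ...1......2.
After op 3 (insert('k')): buffer="xlybwkefkqpbgk" (len 14), cursors c1@6 c2@14, authorship ...1.1.....2.2
After op 4 (delete): buffer="xlybwefkqpbg" (len 12), cursors c1@5 c2@12, authorship ...1......2.
After op 5 (insert('t')): buffer="xlybwtefkqpbgt" (len 14), cursors c1@6 c2@14, authorship ...1.1.....2.2
After op 6 (insert('p')): buffer="xlybwtpefkqpbgtp" (len 16), cursors c1@7 c2@16, authorship ...1.11.....2.22

Answer: 7 16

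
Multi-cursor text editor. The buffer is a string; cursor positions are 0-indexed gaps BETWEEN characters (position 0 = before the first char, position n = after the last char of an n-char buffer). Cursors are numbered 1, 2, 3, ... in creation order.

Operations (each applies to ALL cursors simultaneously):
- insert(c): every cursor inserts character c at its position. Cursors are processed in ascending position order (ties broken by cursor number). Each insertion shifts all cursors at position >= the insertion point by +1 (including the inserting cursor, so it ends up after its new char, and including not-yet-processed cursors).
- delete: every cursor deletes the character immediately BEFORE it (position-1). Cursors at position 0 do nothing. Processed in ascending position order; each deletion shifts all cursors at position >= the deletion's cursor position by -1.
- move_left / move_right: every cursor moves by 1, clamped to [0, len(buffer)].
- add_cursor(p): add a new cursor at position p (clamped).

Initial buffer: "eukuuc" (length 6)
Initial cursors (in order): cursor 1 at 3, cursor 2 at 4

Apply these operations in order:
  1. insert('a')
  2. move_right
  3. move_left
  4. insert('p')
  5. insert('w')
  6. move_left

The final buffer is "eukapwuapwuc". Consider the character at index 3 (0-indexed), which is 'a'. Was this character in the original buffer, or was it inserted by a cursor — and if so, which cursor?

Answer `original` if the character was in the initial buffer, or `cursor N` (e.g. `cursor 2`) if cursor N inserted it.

After op 1 (insert('a')): buffer="eukauauc" (len 8), cursors c1@4 c2@6, authorship ...1.2..
After op 2 (move_right): buffer="eukauauc" (len 8), cursors c1@5 c2@7, authorship ...1.2..
After op 3 (move_left): buffer="eukauauc" (len 8), cursors c1@4 c2@6, authorship ...1.2..
After op 4 (insert('p')): buffer="eukapuapuc" (len 10), cursors c1@5 c2@8, authorship ...11.22..
After op 5 (insert('w')): buffer="eukapwuapwuc" (len 12), cursors c1@6 c2@10, authorship ...111.222..
After op 6 (move_left): buffer="eukapwuapwuc" (len 12), cursors c1@5 c2@9, authorship ...111.222..
Authorship (.=original, N=cursor N): . . . 1 1 1 . 2 2 2 . .
Index 3: author = 1

Answer: cursor 1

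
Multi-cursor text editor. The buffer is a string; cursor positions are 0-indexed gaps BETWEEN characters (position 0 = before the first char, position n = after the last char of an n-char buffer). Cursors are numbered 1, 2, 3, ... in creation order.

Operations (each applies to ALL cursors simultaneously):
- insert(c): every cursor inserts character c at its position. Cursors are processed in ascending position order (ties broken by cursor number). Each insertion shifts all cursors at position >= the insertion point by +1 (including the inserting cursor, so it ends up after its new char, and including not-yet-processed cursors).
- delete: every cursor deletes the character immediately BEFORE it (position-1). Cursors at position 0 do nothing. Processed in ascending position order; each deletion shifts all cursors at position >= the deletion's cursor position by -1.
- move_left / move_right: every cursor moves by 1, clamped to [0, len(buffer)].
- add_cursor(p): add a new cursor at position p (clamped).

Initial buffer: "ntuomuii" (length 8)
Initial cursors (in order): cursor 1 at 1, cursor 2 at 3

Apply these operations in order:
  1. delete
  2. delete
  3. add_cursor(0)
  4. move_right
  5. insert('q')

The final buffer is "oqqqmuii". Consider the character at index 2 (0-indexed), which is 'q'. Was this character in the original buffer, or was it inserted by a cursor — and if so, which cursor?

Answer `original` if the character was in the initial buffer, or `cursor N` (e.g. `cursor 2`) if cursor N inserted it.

After op 1 (delete): buffer="tomuii" (len 6), cursors c1@0 c2@1, authorship ......
After op 2 (delete): buffer="omuii" (len 5), cursors c1@0 c2@0, authorship .....
After op 3 (add_cursor(0)): buffer="omuii" (len 5), cursors c1@0 c2@0 c3@0, authorship .....
After op 4 (move_right): buffer="omuii" (len 5), cursors c1@1 c2@1 c3@1, authorship .....
After op 5 (insert('q')): buffer="oqqqmuii" (len 8), cursors c1@4 c2@4 c3@4, authorship .123....
Authorship (.=original, N=cursor N): . 1 2 3 . . . .
Index 2: author = 2

Answer: cursor 2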